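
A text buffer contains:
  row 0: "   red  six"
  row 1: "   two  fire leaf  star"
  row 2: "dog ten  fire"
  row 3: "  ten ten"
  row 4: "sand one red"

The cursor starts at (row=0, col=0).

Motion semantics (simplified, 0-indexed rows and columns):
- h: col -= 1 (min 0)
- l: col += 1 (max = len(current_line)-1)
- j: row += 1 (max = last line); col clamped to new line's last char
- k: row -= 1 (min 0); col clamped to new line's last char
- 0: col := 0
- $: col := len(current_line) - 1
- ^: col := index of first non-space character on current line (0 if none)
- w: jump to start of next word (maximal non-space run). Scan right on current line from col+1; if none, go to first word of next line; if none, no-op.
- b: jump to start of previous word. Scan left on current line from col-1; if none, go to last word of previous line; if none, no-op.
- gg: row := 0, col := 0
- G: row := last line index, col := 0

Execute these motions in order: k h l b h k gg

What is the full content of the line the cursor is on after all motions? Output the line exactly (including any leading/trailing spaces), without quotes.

Answer:    red  six

Derivation:
After 1 (k): row=0 col=0 char='_'
After 2 (h): row=0 col=0 char='_'
After 3 (l): row=0 col=1 char='_'
After 4 (b): row=0 col=1 char='_'
After 5 (h): row=0 col=0 char='_'
After 6 (k): row=0 col=0 char='_'
After 7 (gg): row=0 col=0 char='_'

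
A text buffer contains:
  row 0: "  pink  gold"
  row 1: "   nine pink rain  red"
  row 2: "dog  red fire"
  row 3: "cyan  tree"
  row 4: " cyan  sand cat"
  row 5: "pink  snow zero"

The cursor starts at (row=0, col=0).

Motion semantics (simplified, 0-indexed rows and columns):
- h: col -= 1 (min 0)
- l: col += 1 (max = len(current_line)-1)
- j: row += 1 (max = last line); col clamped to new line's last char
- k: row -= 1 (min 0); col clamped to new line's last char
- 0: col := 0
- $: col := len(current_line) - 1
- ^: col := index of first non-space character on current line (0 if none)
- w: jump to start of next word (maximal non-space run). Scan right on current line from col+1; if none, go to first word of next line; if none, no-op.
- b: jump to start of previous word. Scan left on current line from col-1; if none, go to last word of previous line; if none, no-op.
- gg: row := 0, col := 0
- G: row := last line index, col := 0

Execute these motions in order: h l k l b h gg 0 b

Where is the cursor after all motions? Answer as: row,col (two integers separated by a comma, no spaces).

After 1 (h): row=0 col=0 char='_'
After 2 (l): row=0 col=1 char='_'
After 3 (k): row=0 col=1 char='_'
After 4 (l): row=0 col=2 char='p'
After 5 (b): row=0 col=2 char='p'
After 6 (h): row=0 col=1 char='_'
After 7 (gg): row=0 col=0 char='_'
After 8 (0): row=0 col=0 char='_'
After 9 (b): row=0 col=0 char='_'

Answer: 0,0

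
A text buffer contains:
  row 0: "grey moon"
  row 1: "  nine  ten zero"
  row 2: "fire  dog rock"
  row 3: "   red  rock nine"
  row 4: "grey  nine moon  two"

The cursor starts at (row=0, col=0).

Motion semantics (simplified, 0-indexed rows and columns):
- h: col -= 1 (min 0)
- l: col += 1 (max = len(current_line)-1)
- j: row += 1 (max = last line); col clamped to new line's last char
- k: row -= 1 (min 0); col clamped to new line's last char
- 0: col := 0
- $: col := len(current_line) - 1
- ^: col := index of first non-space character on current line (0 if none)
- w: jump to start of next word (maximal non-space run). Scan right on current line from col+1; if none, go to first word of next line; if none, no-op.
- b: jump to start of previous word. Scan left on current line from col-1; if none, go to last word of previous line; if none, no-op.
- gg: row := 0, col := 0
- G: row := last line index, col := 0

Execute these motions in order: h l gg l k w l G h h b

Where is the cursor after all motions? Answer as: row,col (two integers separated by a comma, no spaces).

After 1 (h): row=0 col=0 char='g'
After 2 (l): row=0 col=1 char='r'
After 3 (gg): row=0 col=0 char='g'
After 4 (l): row=0 col=1 char='r'
After 5 (k): row=0 col=1 char='r'
After 6 (w): row=0 col=5 char='m'
After 7 (l): row=0 col=6 char='o'
After 8 (G): row=4 col=0 char='g'
After 9 (h): row=4 col=0 char='g'
After 10 (h): row=4 col=0 char='g'
After 11 (b): row=3 col=13 char='n'

Answer: 3,13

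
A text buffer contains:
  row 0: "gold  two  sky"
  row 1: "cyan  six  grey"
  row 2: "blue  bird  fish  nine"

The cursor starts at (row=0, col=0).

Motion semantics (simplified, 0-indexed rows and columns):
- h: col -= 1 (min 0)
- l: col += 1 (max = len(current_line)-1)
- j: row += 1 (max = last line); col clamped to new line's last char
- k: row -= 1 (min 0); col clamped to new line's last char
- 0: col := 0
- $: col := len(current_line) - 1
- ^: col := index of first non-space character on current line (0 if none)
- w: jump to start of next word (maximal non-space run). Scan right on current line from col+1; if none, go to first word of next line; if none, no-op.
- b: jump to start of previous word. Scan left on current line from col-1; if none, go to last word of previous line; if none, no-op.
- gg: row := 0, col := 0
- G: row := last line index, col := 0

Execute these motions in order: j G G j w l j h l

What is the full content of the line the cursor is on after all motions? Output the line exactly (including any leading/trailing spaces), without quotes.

Answer: blue  bird  fish  nine

Derivation:
After 1 (j): row=1 col=0 char='c'
After 2 (G): row=2 col=0 char='b'
After 3 (G): row=2 col=0 char='b'
After 4 (j): row=2 col=0 char='b'
After 5 (w): row=2 col=6 char='b'
After 6 (l): row=2 col=7 char='i'
After 7 (j): row=2 col=7 char='i'
After 8 (h): row=2 col=6 char='b'
After 9 (l): row=2 col=7 char='i'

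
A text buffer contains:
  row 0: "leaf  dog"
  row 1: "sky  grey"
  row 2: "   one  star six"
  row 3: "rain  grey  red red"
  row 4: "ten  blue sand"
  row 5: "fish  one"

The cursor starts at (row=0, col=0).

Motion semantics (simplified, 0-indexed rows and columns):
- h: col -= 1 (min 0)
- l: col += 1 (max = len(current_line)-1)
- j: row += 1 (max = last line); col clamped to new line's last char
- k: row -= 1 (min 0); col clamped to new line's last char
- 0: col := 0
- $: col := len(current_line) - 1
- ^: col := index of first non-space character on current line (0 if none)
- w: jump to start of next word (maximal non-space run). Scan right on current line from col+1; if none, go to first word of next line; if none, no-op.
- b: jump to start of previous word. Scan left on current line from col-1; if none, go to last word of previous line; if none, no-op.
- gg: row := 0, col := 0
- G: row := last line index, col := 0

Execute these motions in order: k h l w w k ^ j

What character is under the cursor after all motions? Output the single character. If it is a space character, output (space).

Answer: s

Derivation:
After 1 (k): row=0 col=0 char='l'
After 2 (h): row=0 col=0 char='l'
After 3 (l): row=0 col=1 char='e'
After 4 (w): row=0 col=6 char='d'
After 5 (w): row=1 col=0 char='s'
After 6 (k): row=0 col=0 char='l'
After 7 (^): row=0 col=0 char='l'
After 8 (j): row=1 col=0 char='s'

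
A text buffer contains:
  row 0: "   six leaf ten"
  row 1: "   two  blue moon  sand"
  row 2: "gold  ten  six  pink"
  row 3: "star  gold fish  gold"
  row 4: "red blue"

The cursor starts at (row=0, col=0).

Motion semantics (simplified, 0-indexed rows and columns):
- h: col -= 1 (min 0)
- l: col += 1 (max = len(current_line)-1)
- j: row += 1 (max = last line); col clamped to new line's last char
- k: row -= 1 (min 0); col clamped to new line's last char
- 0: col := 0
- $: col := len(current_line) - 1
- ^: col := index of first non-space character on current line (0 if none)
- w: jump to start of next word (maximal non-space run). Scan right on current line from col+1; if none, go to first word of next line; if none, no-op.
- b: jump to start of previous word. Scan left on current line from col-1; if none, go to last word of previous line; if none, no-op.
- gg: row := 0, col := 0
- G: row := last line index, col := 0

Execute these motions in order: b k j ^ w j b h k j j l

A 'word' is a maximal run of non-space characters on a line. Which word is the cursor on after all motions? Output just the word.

Answer: gold

Derivation:
After 1 (b): row=0 col=0 char='_'
After 2 (k): row=0 col=0 char='_'
After 3 (j): row=1 col=0 char='_'
After 4 (^): row=1 col=3 char='t'
After 5 (w): row=1 col=8 char='b'
After 6 (j): row=2 col=8 char='n'
After 7 (b): row=2 col=6 char='t'
After 8 (h): row=2 col=5 char='_'
After 9 (k): row=1 col=5 char='o'
After 10 (j): row=2 col=5 char='_'
After 11 (j): row=3 col=5 char='_'
After 12 (l): row=3 col=6 char='g'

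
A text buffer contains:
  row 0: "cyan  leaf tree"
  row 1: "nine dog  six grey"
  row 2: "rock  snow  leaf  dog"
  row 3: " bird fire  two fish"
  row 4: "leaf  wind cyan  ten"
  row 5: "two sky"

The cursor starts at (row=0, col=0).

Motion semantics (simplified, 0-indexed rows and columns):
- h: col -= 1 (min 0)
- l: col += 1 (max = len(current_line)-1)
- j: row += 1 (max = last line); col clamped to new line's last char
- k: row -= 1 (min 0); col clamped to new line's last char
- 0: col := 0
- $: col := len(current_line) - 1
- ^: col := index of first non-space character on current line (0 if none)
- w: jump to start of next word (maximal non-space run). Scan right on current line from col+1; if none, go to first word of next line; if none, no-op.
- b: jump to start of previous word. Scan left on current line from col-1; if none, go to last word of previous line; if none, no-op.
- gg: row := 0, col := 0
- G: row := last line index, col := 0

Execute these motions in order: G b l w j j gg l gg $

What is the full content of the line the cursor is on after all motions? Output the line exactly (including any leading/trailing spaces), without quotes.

Answer: cyan  leaf tree

Derivation:
After 1 (G): row=5 col=0 char='t'
After 2 (b): row=4 col=17 char='t'
After 3 (l): row=4 col=18 char='e'
After 4 (w): row=5 col=0 char='t'
After 5 (j): row=5 col=0 char='t'
After 6 (j): row=5 col=0 char='t'
After 7 (gg): row=0 col=0 char='c'
After 8 (l): row=0 col=1 char='y'
After 9 (gg): row=0 col=0 char='c'
After 10 ($): row=0 col=14 char='e'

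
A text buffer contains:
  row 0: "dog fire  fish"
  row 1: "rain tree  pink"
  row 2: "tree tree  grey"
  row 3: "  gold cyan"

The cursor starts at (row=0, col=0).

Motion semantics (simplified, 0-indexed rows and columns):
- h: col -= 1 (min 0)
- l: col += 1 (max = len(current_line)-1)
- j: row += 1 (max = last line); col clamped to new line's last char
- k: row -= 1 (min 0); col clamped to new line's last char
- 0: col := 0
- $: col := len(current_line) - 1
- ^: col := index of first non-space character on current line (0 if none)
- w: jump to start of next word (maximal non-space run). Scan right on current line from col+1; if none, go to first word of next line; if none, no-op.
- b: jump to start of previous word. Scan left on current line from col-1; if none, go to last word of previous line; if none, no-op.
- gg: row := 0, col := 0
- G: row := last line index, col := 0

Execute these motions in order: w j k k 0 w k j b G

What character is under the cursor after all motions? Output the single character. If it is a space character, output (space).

After 1 (w): row=0 col=4 char='f'
After 2 (j): row=1 col=4 char='_'
After 3 (k): row=0 col=4 char='f'
After 4 (k): row=0 col=4 char='f'
After 5 (0): row=0 col=0 char='d'
After 6 (w): row=0 col=4 char='f'
After 7 (k): row=0 col=4 char='f'
After 8 (j): row=1 col=4 char='_'
After 9 (b): row=1 col=0 char='r'
After 10 (G): row=3 col=0 char='_'

Answer: (space)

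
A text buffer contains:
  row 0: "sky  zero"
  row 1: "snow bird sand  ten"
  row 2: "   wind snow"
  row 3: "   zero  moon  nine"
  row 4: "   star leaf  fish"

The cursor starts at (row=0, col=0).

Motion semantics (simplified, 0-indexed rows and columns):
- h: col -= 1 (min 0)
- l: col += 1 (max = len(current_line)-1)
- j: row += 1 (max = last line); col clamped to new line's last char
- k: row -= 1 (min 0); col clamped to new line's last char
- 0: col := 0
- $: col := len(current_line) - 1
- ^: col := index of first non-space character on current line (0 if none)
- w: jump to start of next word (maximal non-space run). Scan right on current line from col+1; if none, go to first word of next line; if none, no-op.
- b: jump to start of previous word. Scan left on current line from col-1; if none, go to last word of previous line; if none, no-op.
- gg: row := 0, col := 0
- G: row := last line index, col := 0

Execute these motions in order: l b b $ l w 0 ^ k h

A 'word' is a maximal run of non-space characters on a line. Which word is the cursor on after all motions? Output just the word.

After 1 (l): row=0 col=1 char='k'
After 2 (b): row=0 col=0 char='s'
After 3 (b): row=0 col=0 char='s'
After 4 ($): row=0 col=8 char='o'
After 5 (l): row=0 col=8 char='o'
After 6 (w): row=1 col=0 char='s'
After 7 (0): row=1 col=0 char='s'
After 8 (^): row=1 col=0 char='s'
After 9 (k): row=0 col=0 char='s'
After 10 (h): row=0 col=0 char='s'

Answer: sky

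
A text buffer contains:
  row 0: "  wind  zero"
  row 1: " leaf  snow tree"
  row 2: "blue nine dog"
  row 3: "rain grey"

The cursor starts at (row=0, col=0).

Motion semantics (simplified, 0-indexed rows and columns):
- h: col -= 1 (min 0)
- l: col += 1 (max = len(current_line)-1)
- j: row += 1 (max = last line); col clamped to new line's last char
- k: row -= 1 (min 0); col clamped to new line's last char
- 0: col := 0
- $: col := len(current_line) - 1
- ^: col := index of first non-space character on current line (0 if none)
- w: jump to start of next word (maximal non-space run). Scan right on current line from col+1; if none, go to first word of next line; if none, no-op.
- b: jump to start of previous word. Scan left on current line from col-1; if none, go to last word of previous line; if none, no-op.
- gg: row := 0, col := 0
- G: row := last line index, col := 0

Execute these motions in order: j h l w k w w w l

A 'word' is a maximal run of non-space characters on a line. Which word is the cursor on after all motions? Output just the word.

Answer: snow

Derivation:
After 1 (j): row=1 col=0 char='_'
After 2 (h): row=1 col=0 char='_'
After 3 (l): row=1 col=1 char='l'
After 4 (w): row=1 col=7 char='s'
After 5 (k): row=0 col=7 char='_'
After 6 (w): row=0 col=8 char='z'
After 7 (w): row=1 col=1 char='l'
After 8 (w): row=1 col=7 char='s'
After 9 (l): row=1 col=8 char='n'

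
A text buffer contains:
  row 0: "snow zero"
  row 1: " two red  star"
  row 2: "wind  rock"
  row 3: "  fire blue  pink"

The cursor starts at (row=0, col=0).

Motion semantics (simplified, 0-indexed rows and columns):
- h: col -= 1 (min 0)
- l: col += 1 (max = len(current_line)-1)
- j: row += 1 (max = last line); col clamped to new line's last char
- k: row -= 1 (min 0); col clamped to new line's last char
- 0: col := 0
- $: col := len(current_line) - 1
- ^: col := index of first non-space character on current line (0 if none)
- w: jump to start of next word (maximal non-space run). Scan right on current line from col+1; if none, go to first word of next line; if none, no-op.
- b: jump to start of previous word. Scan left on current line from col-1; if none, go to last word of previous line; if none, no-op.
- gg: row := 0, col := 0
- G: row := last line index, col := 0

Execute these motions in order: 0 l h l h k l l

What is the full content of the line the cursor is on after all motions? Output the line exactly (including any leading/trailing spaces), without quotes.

After 1 (0): row=0 col=0 char='s'
After 2 (l): row=0 col=1 char='n'
After 3 (h): row=0 col=0 char='s'
After 4 (l): row=0 col=1 char='n'
After 5 (h): row=0 col=0 char='s'
After 6 (k): row=0 col=0 char='s'
After 7 (l): row=0 col=1 char='n'
After 8 (l): row=0 col=2 char='o'

Answer: snow zero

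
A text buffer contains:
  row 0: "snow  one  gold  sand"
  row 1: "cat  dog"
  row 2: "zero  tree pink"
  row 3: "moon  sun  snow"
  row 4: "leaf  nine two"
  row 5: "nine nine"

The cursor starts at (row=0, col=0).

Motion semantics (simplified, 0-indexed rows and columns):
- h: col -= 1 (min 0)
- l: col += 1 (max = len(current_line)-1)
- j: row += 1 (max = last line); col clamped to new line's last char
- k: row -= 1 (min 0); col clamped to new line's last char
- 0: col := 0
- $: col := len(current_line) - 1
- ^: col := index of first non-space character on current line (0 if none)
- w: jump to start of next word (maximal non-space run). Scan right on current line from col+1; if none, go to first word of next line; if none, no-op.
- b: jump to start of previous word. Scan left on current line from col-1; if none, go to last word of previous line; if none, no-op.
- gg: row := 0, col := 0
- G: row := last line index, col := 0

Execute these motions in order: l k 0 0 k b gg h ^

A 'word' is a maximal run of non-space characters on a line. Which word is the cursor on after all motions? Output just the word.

After 1 (l): row=0 col=1 char='n'
After 2 (k): row=0 col=1 char='n'
After 3 (0): row=0 col=0 char='s'
After 4 (0): row=0 col=0 char='s'
After 5 (k): row=0 col=0 char='s'
After 6 (b): row=0 col=0 char='s'
After 7 (gg): row=0 col=0 char='s'
After 8 (h): row=0 col=0 char='s'
After 9 (^): row=0 col=0 char='s'

Answer: snow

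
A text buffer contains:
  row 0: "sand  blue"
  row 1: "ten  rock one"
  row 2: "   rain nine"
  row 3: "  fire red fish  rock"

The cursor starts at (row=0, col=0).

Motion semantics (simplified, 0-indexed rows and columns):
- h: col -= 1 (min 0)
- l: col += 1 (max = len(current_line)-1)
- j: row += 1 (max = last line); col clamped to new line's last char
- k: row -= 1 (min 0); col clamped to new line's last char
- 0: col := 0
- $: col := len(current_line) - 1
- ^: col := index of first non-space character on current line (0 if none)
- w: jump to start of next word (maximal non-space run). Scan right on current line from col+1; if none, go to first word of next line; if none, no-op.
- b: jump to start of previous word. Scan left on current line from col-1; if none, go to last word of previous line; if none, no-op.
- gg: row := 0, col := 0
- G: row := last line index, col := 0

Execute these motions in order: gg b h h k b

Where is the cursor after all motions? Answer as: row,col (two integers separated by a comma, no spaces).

After 1 (gg): row=0 col=0 char='s'
After 2 (b): row=0 col=0 char='s'
After 3 (h): row=0 col=0 char='s'
After 4 (h): row=0 col=0 char='s'
After 5 (k): row=0 col=0 char='s'
After 6 (b): row=0 col=0 char='s'

Answer: 0,0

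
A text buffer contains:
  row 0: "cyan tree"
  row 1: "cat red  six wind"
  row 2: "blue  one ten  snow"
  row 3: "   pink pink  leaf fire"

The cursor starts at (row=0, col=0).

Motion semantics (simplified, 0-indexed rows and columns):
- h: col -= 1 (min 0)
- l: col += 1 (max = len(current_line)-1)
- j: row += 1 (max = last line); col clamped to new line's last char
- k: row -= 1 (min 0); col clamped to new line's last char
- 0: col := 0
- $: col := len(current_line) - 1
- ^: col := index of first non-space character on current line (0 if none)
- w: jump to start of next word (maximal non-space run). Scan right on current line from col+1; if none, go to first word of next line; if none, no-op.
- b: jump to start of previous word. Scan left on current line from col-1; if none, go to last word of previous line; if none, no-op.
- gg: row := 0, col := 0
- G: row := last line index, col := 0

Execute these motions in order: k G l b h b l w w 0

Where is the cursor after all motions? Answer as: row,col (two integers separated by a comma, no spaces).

After 1 (k): row=0 col=0 char='c'
After 2 (G): row=3 col=0 char='_'
After 3 (l): row=3 col=1 char='_'
After 4 (b): row=2 col=15 char='s'
After 5 (h): row=2 col=14 char='_'
After 6 (b): row=2 col=10 char='t'
After 7 (l): row=2 col=11 char='e'
After 8 (w): row=2 col=15 char='s'
After 9 (w): row=3 col=3 char='p'
After 10 (0): row=3 col=0 char='_'

Answer: 3,0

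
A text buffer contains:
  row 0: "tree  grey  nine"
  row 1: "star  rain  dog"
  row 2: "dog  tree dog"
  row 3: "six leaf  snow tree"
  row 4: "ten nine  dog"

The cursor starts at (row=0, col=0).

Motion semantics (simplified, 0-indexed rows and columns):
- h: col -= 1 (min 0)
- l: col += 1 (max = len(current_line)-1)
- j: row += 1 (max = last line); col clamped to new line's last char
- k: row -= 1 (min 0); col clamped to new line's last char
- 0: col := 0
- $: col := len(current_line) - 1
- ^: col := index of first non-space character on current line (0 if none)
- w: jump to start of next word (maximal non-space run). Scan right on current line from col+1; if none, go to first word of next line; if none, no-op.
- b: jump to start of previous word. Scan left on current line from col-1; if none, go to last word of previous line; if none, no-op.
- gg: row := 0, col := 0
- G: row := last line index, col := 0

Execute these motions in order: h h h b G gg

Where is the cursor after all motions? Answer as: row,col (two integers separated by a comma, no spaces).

Answer: 0,0

Derivation:
After 1 (h): row=0 col=0 char='t'
After 2 (h): row=0 col=0 char='t'
After 3 (h): row=0 col=0 char='t'
After 4 (b): row=0 col=0 char='t'
After 5 (G): row=4 col=0 char='t'
After 6 (gg): row=0 col=0 char='t'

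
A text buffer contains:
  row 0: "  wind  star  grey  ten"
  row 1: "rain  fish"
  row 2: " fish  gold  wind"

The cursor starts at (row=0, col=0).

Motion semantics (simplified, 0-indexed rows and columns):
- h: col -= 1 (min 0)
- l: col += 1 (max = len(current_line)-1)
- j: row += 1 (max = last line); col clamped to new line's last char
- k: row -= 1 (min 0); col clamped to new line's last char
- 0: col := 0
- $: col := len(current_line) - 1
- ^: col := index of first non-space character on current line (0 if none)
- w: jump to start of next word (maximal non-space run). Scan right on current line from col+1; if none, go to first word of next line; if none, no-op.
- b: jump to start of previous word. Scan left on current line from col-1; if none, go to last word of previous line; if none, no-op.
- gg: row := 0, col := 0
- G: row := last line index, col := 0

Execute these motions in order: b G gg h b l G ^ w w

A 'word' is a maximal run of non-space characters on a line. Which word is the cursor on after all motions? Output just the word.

Answer: wind

Derivation:
After 1 (b): row=0 col=0 char='_'
After 2 (G): row=2 col=0 char='_'
After 3 (gg): row=0 col=0 char='_'
After 4 (h): row=0 col=0 char='_'
After 5 (b): row=0 col=0 char='_'
After 6 (l): row=0 col=1 char='_'
After 7 (G): row=2 col=0 char='_'
After 8 (^): row=2 col=1 char='f'
After 9 (w): row=2 col=7 char='g'
After 10 (w): row=2 col=13 char='w'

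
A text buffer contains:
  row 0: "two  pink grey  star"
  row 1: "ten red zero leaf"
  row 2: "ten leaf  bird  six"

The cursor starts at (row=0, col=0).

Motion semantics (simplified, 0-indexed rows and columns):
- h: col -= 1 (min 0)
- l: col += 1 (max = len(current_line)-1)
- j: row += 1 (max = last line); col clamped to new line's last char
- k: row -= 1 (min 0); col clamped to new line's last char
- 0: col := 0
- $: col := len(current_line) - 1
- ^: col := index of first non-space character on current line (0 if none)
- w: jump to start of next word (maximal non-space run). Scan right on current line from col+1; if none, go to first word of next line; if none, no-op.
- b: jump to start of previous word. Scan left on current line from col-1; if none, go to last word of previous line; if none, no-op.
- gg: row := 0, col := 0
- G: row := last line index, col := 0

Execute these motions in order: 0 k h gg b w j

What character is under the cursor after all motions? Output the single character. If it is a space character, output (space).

After 1 (0): row=0 col=0 char='t'
After 2 (k): row=0 col=0 char='t'
After 3 (h): row=0 col=0 char='t'
After 4 (gg): row=0 col=0 char='t'
After 5 (b): row=0 col=0 char='t'
After 6 (w): row=0 col=5 char='p'
After 7 (j): row=1 col=5 char='e'

Answer: e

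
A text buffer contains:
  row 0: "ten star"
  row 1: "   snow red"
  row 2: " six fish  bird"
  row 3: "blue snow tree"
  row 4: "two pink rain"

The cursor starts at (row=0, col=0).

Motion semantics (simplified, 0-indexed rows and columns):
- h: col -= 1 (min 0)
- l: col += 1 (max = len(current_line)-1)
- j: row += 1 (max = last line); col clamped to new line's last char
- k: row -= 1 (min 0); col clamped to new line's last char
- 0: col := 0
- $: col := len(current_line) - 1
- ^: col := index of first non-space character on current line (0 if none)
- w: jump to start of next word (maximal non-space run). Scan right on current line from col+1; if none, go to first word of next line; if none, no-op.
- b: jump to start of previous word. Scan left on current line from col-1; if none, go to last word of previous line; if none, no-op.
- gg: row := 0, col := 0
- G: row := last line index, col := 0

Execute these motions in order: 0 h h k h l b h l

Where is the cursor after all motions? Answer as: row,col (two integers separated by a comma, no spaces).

After 1 (0): row=0 col=0 char='t'
After 2 (h): row=0 col=0 char='t'
After 3 (h): row=0 col=0 char='t'
After 4 (k): row=0 col=0 char='t'
After 5 (h): row=0 col=0 char='t'
After 6 (l): row=0 col=1 char='e'
After 7 (b): row=0 col=0 char='t'
After 8 (h): row=0 col=0 char='t'
After 9 (l): row=0 col=1 char='e'

Answer: 0,1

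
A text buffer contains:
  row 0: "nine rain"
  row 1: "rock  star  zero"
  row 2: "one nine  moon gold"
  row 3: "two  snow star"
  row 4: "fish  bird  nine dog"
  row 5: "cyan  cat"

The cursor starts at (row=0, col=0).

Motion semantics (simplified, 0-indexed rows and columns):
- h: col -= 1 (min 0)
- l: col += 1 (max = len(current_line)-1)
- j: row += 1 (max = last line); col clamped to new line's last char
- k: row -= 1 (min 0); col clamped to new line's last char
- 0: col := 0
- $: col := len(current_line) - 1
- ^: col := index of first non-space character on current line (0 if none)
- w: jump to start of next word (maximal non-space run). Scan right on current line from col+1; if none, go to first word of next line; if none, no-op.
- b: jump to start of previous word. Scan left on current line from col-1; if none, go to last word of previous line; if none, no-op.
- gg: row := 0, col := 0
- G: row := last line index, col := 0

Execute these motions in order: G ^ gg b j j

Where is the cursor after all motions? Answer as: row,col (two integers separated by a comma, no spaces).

After 1 (G): row=5 col=0 char='c'
After 2 (^): row=5 col=0 char='c'
After 3 (gg): row=0 col=0 char='n'
After 4 (b): row=0 col=0 char='n'
After 5 (j): row=1 col=0 char='r'
After 6 (j): row=2 col=0 char='o'

Answer: 2,0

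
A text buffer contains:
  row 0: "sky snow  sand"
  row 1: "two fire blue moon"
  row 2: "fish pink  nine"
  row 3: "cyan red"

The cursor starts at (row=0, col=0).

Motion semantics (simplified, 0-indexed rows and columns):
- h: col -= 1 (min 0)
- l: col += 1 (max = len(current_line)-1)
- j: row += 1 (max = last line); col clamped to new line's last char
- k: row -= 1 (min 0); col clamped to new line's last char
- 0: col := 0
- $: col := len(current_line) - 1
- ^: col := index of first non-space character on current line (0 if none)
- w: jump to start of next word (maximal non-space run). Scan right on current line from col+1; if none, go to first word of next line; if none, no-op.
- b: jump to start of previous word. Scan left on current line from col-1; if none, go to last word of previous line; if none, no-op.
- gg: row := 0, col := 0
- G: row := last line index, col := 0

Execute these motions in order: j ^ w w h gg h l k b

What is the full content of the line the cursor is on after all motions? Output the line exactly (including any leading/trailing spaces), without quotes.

After 1 (j): row=1 col=0 char='t'
After 2 (^): row=1 col=0 char='t'
After 3 (w): row=1 col=4 char='f'
After 4 (w): row=1 col=9 char='b'
After 5 (h): row=1 col=8 char='_'
After 6 (gg): row=0 col=0 char='s'
After 7 (h): row=0 col=0 char='s'
After 8 (l): row=0 col=1 char='k'
After 9 (k): row=0 col=1 char='k'
After 10 (b): row=0 col=0 char='s'

Answer: sky snow  sand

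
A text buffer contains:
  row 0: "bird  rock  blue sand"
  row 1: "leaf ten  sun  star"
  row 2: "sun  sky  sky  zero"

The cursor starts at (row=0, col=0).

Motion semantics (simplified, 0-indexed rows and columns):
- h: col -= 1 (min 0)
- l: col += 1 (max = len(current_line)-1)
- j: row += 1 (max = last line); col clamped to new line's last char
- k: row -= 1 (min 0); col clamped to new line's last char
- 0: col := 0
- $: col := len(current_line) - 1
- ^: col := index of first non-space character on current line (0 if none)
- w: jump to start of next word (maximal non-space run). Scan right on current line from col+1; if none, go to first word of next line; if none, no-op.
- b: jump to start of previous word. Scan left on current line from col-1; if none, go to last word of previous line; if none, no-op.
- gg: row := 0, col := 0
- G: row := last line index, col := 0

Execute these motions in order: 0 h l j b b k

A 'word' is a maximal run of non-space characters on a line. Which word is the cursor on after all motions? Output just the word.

Answer: sand

Derivation:
After 1 (0): row=0 col=0 char='b'
After 2 (h): row=0 col=0 char='b'
After 3 (l): row=0 col=1 char='i'
After 4 (j): row=1 col=1 char='e'
After 5 (b): row=1 col=0 char='l'
After 6 (b): row=0 col=17 char='s'
After 7 (k): row=0 col=17 char='s'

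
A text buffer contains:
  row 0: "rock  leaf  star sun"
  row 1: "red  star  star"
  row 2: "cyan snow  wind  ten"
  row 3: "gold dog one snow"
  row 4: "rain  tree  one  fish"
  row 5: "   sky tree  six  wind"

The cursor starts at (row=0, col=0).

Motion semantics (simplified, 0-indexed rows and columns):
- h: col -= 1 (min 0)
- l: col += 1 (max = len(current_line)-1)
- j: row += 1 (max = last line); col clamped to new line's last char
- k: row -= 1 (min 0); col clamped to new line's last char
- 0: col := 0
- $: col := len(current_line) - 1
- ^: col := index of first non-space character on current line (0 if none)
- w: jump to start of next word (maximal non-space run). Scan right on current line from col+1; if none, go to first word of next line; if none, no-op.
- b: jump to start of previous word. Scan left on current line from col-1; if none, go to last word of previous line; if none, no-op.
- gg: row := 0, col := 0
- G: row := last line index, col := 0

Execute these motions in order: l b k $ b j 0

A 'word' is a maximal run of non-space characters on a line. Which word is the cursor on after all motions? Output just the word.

After 1 (l): row=0 col=1 char='o'
After 2 (b): row=0 col=0 char='r'
After 3 (k): row=0 col=0 char='r'
After 4 ($): row=0 col=19 char='n'
After 5 (b): row=0 col=17 char='s'
After 6 (j): row=1 col=14 char='r'
After 7 (0): row=1 col=0 char='r'

Answer: red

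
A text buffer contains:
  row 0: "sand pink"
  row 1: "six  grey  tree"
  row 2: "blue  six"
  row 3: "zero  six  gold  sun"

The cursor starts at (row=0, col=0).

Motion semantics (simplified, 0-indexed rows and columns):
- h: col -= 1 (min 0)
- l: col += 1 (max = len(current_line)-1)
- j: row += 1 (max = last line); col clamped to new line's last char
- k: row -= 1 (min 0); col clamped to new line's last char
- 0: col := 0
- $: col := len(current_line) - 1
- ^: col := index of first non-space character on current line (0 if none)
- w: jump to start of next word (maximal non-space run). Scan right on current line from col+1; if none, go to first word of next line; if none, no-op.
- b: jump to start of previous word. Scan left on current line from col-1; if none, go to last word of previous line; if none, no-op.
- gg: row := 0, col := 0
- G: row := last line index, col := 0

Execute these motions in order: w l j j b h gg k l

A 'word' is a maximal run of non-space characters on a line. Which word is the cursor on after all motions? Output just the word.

After 1 (w): row=0 col=5 char='p'
After 2 (l): row=0 col=6 char='i'
After 3 (j): row=1 col=6 char='r'
After 4 (j): row=2 col=6 char='s'
After 5 (b): row=2 col=0 char='b'
After 6 (h): row=2 col=0 char='b'
After 7 (gg): row=0 col=0 char='s'
After 8 (k): row=0 col=0 char='s'
After 9 (l): row=0 col=1 char='a'

Answer: sand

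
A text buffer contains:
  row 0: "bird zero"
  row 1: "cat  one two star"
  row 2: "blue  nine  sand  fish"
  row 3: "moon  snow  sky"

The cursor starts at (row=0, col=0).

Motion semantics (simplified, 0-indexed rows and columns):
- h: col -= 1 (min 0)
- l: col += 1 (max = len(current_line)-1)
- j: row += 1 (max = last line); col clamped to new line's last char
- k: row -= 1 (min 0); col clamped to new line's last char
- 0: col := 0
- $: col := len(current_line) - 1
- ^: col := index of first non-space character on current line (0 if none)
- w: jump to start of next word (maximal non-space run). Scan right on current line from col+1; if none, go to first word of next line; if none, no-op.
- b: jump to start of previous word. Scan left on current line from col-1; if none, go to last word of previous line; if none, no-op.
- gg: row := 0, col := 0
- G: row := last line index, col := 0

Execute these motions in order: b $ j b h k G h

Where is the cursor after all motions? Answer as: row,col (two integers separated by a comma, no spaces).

Answer: 3,0

Derivation:
After 1 (b): row=0 col=0 char='b'
After 2 ($): row=0 col=8 char='o'
After 3 (j): row=1 col=8 char='_'
After 4 (b): row=1 col=5 char='o'
After 5 (h): row=1 col=4 char='_'
After 6 (k): row=0 col=4 char='_'
After 7 (G): row=3 col=0 char='m'
After 8 (h): row=3 col=0 char='m'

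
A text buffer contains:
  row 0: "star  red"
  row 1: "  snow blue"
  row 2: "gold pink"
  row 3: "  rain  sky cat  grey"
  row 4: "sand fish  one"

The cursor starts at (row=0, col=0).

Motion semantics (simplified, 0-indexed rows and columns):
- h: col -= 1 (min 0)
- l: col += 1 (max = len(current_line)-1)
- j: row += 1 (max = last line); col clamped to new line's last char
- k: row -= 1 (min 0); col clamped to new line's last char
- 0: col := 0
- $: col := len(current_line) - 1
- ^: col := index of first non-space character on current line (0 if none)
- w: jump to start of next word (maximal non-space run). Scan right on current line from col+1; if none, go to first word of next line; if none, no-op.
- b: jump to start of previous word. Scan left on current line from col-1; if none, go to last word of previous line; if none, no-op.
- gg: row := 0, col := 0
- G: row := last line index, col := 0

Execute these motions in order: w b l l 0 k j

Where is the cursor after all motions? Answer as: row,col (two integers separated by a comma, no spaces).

Answer: 1,0

Derivation:
After 1 (w): row=0 col=6 char='r'
After 2 (b): row=0 col=0 char='s'
After 3 (l): row=0 col=1 char='t'
After 4 (l): row=0 col=2 char='a'
After 5 (0): row=0 col=0 char='s'
After 6 (k): row=0 col=0 char='s'
After 7 (j): row=1 col=0 char='_'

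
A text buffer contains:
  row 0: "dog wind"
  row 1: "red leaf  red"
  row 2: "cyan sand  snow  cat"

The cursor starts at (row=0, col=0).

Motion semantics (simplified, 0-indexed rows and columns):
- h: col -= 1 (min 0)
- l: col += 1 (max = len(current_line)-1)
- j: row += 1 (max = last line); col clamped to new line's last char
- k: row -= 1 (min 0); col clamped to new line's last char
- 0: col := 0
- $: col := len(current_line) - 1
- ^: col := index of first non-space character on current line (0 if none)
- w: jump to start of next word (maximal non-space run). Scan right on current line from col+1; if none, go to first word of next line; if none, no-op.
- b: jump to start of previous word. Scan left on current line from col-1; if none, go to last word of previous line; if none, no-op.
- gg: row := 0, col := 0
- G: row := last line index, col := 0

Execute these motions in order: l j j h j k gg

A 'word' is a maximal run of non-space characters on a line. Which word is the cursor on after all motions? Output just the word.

After 1 (l): row=0 col=1 char='o'
After 2 (j): row=1 col=1 char='e'
After 3 (j): row=2 col=1 char='y'
After 4 (h): row=2 col=0 char='c'
After 5 (j): row=2 col=0 char='c'
After 6 (k): row=1 col=0 char='r'
After 7 (gg): row=0 col=0 char='d'

Answer: dog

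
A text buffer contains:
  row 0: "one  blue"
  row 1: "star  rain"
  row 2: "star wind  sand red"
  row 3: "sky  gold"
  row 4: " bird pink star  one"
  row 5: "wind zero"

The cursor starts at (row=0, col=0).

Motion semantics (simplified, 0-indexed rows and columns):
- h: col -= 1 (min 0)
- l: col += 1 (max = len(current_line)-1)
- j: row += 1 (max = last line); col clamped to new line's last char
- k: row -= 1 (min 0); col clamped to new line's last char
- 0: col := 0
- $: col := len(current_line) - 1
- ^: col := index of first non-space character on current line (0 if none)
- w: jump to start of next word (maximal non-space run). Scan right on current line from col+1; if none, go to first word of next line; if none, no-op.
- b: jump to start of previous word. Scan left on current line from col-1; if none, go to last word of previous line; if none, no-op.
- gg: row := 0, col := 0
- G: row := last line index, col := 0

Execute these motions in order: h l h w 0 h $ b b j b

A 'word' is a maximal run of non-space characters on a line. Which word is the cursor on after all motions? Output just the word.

Answer: blue

Derivation:
After 1 (h): row=0 col=0 char='o'
After 2 (l): row=0 col=1 char='n'
After 3 (h): row=0 col=0 char='o'
After 4 (w): row=0 col=5 char='b'
After 5 (0): row=0 col=0 char='o'
After 6 (h): row=0 col=0 char='o'
After 7 ($): row=0 col=8 char='e'
After 8 (b): row=0 col=5 char='b'
After 9 (b): row=0 col=0 char='o'
After 10 (j): row=1 col=0 char='s'
After 11 (b): row=0 col=5 char='b'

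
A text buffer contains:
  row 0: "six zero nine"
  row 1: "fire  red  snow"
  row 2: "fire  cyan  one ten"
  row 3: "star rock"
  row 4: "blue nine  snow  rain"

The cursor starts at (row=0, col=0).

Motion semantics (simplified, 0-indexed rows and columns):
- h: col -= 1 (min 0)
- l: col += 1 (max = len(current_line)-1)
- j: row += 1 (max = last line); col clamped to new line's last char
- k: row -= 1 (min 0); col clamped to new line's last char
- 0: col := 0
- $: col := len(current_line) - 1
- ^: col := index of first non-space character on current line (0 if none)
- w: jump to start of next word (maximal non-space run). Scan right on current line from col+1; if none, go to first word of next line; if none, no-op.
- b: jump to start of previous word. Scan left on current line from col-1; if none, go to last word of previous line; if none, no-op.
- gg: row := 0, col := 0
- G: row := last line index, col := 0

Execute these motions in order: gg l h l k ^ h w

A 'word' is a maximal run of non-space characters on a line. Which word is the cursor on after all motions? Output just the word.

Answer: zero

Derivation:
After 1 (gg): row=0 col=0 char='s'
After 2 (l): row=0 col=1 char='i'
After 3 (h): row=0 col=0 char='s'
After 4 (l): row=0 col=1 char='i'
After 5 (k): row=0 col=1 char='i'
After 6 (^): row=0 col=0 char='s'
After 7 (h): row=0 col=0 char='s'
After 8 (w): row=0 col=4 char='z'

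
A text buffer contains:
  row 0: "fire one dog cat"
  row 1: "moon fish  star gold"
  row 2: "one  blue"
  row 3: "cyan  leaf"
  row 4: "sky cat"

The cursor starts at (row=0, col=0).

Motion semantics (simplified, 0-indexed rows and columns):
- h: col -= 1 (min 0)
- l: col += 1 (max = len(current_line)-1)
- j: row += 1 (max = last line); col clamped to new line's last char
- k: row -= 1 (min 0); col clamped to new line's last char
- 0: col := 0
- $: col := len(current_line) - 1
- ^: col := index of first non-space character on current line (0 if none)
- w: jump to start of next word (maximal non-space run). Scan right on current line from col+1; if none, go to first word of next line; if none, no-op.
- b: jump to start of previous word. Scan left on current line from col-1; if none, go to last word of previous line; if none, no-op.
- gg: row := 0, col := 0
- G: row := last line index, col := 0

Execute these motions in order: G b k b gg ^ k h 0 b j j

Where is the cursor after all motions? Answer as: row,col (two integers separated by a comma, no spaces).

Answer: 2,0

Derivation:
After 1 (G): row=4 col=0 char='s'
After 2 (b): row=3 col=6 char='l'
After 3 (k): row=2 col=6 char='l'
After 4 (b): row=2 col=5 char='b'
After 5 (gg): row=0 col=0 char='f'
After 6 (^): row=0 col=0 char='f'
After 7 (k): row=0 col=0 char='f'
After 8 (h): row=0 col=0 char='f'
After 9 (0): row=0 col=0 char='f'
After 10 (b): row=0 col=0 char='f'
After 11 (j): row=1 col=0 char='m'
After 12 (j): row=2 col=0 char='o'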